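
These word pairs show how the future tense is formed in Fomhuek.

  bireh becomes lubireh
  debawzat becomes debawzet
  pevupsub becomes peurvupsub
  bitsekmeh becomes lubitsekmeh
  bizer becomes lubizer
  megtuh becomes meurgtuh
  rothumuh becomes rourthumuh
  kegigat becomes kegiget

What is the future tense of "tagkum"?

taurgkum

rothumuh and bireh both end in -h yet inflect differently (rourthumuh, lubireh), so the final letter is not what conditions the rule; the last vowel is.
"tagkum" has last vowel 'u'. The stems whose last vowel is 'u' (rothumuh → rourthumuh, megtuh → meurgtuh, pevupsub → peurvupsub) insert -ur- after the first vowel.
The other patterns: stems whose last vowel is 'e' add the prefix lu-; stems whose last vowel is 'a' change the last vowel to 'e'.
So tagkum → taurgkum.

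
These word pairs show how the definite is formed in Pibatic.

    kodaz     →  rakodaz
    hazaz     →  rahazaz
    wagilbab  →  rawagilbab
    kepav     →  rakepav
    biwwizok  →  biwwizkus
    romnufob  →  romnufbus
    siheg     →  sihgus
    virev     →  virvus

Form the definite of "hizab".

wagilbab and romnufob both end in -b yet inflect differently (rawagilbab, romnufbus), so the final letter is not what conditions the rule; the last vowel is.
"hizab" has last vowel 'a'. The stems whose last vowel is 'a' (kodaz → rakodaz, hazaz → rahazaz, wagilbab → rawagilbab) add the prefix ra-.
The other pattern: stems whose last vowel is 'e' or 'o' delete the last vowel and add -us.
So hizab → rahizab.

rahizab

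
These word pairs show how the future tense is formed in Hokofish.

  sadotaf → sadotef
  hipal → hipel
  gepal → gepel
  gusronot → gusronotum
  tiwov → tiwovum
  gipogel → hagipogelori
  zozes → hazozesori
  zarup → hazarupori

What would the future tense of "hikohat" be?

hipal and gipogel both end in -l yet inflect differently (hipel, hagipogelori), so the final letter is not what conditions the rule; the last vowel is.
"hikohat" has last vowel 'a'. The stems whose last vowel is 'a' (sadotaf → sadotef, hipal → hipel, gepal → gepel) change the last vowel to 'e'.
So hikohat → hikohet.

hikohet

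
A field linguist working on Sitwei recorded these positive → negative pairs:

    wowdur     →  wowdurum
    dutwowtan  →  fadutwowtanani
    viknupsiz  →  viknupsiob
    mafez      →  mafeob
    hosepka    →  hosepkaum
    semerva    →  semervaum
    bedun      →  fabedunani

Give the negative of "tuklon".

dutwowtan and hosepka both have last vowel 'a' yet inflect differently (fadutwowtanani, hosepkaum), so the last vowel is not what conditions the rule; the final letter is.
"tuklon" ends in -n. The stems ending in -n (bedun → fabedunani, dutwowtan → fadutwowtanani) add fa- … -ani around the stem.
The other patterns: stems ending in -z drop the final letter and add -ob; stems ending in -a or -r add -um.
So tuklon → fatuklonani.

fatuklonani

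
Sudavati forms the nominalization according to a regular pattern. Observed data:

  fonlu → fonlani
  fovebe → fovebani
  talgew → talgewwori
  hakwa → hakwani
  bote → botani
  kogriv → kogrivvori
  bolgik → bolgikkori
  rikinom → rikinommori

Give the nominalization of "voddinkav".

talgew and fovebe both have last vowel 'e' yet inflect differently (talgewwori, fovebani), so the last vowel is not what conditions the rule; whether the stem ends in a vowel or a consonant is.
"voddinkav" ends in a consonant. The stems ending in a consonant (bolgik → bolgikkori, rikinom → rikinommori, kogriv → kogrivvori) double the final consonant and add -ori.
The other pattern: stems ending in a vowel drop the final letter and add -ani.
So voddinkav → voddinkavvori.

voddinkavvori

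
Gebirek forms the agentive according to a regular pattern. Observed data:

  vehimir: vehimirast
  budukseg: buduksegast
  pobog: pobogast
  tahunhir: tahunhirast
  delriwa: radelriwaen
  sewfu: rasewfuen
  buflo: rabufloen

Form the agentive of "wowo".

rawowoen

pobog and buflo both have last vowel 'o' yet inflect differently (pobogast, rabufloen), so the last vowel is not what conditions the rule; whether the stem ends in a vowel or a consonant is.
"wowo" ends in a vowel. The stems ending in a vowel (delriwa → radelriwaen, sewfu → rasewfuen, buflo → rabufloen) add ra- … -en around the stem.
The other pattern: stems ending in a consonant add -ast.
So wowo → rawowoen.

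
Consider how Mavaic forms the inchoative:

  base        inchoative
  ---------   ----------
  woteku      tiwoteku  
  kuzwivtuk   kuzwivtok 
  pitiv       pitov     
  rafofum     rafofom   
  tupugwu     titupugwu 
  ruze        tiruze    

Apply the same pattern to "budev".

woteku and rafofum both have last vowel 'u' yet inflect differently (tiwoteku, rafofom), so the last vowel is not what conditions the rule; whether the stem ends in a vowel or a consonant is.
"budev" ends in a consonant. The stems ending in a consonant (rafofum → rafofom, kuzwivtuk → kuzwivtok, pitiv → pitov) change the last vowel to 'o'.
So budev → budov.

budov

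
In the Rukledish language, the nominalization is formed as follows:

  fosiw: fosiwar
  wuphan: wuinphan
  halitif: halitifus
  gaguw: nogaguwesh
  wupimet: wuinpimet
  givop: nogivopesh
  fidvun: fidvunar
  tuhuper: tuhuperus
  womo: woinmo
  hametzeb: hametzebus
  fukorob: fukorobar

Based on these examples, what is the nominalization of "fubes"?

"fubes" begins with f-. The stems beginning with f- (fidvun → fidvunar, fosiw → fosiwar, fukorob → fukorobar) add -ar.
The other patterns: stems beginning with g- add no- … -esh around the stem; stems beginning with w- insert -in- after the first vowel; stems beginning with h- or t- add -us.
So fubes → fubesar.

fubesar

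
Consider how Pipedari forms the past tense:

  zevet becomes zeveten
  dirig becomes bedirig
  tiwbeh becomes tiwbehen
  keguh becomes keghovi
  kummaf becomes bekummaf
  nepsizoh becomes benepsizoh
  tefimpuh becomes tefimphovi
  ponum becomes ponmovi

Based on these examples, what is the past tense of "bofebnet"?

bofebneten

tiwbeh and tefimpuh both end in -h yet inflect differently (tiwbehen, tefimphovi), so the final letter is not what conditions the rule; the last vowel is.
"bofebnet" has last vowel 'e'. The stems whose last vowel is 'e' (zevet → zeveten, tiwbeh → tiwbehen) add -en.
So bofebnet → bofebneten.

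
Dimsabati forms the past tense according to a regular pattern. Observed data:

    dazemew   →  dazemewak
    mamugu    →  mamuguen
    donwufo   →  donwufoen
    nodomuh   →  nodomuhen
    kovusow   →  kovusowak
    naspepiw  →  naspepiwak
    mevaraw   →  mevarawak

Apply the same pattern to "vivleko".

vivlekoen

kovusow and donwufo both have last vowel 'o' yet inflect differently (kovusowak, donwufoen), so the last vowel is not what conditions the rule; the final letter is.
"vivleko" ends in -o. The one such stem in the data (donwufo → donwufoen) adds -en, so the same rule applies.
The other pattern: stems ending in -w add -ak.
So vivleko → vivlekoen.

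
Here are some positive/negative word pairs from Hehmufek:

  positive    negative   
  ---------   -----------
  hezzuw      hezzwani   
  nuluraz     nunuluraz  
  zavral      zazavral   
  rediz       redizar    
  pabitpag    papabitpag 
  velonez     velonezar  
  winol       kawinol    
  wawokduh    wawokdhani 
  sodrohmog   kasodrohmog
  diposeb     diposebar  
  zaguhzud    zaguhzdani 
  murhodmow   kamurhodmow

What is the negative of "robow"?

karobow

hezzuw and murhodmow both end in -w yet inflect differently (hezzwani, kamurhodmow), so the final letter is not what conditions the rule; the last vowel is.
"robow" has last vowel 'o'. The stems whose last vowel is 'o' (murhodmow → kamurhodmow, sodrohmog → kasodrohmog, winol → kawinol) add the prefix ka-.
So robow → karobow.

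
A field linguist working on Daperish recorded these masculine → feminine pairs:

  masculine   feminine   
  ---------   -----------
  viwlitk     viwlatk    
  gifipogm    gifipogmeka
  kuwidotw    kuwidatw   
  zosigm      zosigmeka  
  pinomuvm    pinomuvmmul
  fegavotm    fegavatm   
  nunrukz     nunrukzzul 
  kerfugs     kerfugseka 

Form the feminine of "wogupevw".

"wogupevw" has second-to-last letter 'v'. The one such stem in the data (pinomuvm → pinomuvmmul) doubles the final consonant and adds -ul (as does nunrukz), so the same rule applies.
The other patterns: stems whose second-to-last letter is 't' change the last vowel to 'a'; stems whose second-to-last letter is 'g' add -eka.
So wogupevw → wogupevwwul.

wogupevwwul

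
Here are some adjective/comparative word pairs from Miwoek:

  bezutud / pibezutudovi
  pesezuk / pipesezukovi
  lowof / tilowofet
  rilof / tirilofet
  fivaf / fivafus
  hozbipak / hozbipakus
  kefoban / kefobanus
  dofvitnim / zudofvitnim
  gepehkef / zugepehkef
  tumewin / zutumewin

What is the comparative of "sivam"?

lowof and fivaf both end in -f yet inflect differently (tilowofet, fivafus), so the final letter is not what conditions the rule; the last vowel is.
"sivam" has last vowel 'a'. The stems whose last vowel is 'a' (fivaf → fivafus, hozbipak → hozbipakus, kefoban → kefobanus) add -us.
So sivam → sivamus.

sivamus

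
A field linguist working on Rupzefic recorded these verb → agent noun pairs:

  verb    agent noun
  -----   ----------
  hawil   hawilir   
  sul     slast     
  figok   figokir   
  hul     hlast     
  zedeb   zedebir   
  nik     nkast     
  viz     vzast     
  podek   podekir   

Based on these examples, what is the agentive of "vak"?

nik and podek both end in -k yet inflect differently (nkast, podekir), so the final letter is not what conditions the rule; the number of vowels is.
"vak" has 1 vowel. The stems with 1 vowel (hul → hlast, sul → slast, viz → vzast) delete the last vowel and add -ast.
The other pattern: stems with 2 vowels add -ir.
So vak → vkast.

vkast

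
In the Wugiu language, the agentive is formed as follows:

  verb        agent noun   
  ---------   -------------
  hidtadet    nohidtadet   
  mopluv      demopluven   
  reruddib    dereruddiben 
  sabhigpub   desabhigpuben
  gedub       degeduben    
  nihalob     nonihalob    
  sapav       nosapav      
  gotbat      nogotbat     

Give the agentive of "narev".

nonarev

"narev" has last vowel 'e'. The one such stem in the data (hidtadet → nohidtadet) adds the prefix no-, so the same rule applies.
So narev → nonarev.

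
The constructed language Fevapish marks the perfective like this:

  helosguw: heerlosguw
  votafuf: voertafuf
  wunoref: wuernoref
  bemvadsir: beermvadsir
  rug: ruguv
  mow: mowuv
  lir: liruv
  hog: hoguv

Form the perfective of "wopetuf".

woerpetuf

helosguw and mow both end in -w yet inflect differently (heerlosguw, mowuv), so the final letter is not what conditions the rule; the number of vowels is.
"wopetuf" has 3 vowels. The stems with 3 vowels (helosguw → heerlosguw, votafuf → voertafuf, wunoref → wuernoref) insert -er- after the first vowel.
The other pattern: stems with 1 vowel add -uv.
So wopetuf → woerpetuf.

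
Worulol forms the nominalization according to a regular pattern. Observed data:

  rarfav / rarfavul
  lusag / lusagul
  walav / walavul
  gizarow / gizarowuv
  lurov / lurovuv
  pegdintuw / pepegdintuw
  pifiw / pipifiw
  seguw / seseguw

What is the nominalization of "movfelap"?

"movfelap" has last vowel 'a'. The stems whose last vowel is 'a' (rarfav → rarfavul, lusag → lusagul, walav → walavul) add -ul.
The other patterns: stems whose last vowel is 'o' add -uv; stems whose last vowel is 'i' or 'u' repeat the first consonant+vowel as a prefix.
So movfelap → movfelapul.

movfelapul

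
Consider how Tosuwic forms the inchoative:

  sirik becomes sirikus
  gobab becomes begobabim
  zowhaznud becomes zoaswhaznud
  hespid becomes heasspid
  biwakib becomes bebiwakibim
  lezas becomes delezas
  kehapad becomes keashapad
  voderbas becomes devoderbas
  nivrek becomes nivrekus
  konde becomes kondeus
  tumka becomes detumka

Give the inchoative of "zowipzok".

zowipzokus

sirik and biwakib both have last vowel 'i' yet inflect differently (sirikus, bebiwakibim), so the last vowel is not what conditions the rule; the final letter is.
"zowipzok" ends in -k. The stems ending in -k (sirik → sirikus, nivrek → nivrekus) add -us.
So zowipzok → zowipzokus.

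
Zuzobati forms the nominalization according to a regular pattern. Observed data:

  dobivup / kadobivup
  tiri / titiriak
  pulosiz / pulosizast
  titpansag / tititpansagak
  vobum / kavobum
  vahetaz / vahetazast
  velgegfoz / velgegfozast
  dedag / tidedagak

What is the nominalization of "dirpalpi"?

tidirpalpiak

dedag and vahetaz both have last vowel 'a' yet inflect differently (tidedagak, vahetazast), so the last vowel is not what conditions the rule; the final letter is.
"dirpalpi" ends in -i. The one such stem in the data (tiri → titiriak) adds ti- … -ak around the stem, so the same rule applies.
The other patterns: stems ending in -z add -ast; stems ending in -m or -p add the prefix ka-.
So dirpalpi → tidirpalpiak.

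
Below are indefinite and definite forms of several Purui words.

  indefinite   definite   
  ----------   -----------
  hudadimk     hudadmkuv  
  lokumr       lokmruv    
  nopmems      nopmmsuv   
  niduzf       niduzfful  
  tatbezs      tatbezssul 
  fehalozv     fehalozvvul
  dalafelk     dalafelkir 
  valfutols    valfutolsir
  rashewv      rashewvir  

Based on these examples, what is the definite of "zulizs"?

nopmems and tatbezs both end in -s yet inflect differently (nopmmsuv, tatbezssul), so the final letter is not what conditions the rule; the second-to-last letter is.
"zulizs" has second-to-last letter 'z'. The stems whose second-to-last letter is 'z' (niduzf → niduzfful, tatbezs → tatbezssul, fehalozv → fehalozvvul) double the final consonant and add -ul.
So zulizs → zulizssul.

zulizssul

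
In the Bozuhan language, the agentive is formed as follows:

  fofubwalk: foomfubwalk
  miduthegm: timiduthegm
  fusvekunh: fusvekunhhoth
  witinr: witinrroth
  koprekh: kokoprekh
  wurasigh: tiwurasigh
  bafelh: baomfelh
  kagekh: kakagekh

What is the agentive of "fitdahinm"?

"fitdahinm" has second-to-last letter 'n'. The stems whose second-to-last letter is 'n' (witinr → witinrroth, fusvekunh → fusvekunhhoth) double the final consonant and add -oth.
The other patterns: stems whose second-to-last letter is 'k' repeat the first consonant+vowel as a prefix; stems whose second-to-last letter is 'l' insert -om- after the first vowel; stems whose second-to-last letter is 'g' add the prefix ti-.
So fitdahinm → fitdahinmmoth.

fitdahinmmoth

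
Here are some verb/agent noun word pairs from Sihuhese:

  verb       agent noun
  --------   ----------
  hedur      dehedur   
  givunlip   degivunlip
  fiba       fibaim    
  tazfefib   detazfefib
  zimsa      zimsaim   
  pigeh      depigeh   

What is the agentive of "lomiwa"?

lomiwaim

"lomiwa" ends in a vowel. The stems ending in a vowel (zimsa → zimsaim, fiba → fibaim) add -im.
The other pattern: stems ending in a consonant add the prefix de-.
So lomiwa → lomiwaim.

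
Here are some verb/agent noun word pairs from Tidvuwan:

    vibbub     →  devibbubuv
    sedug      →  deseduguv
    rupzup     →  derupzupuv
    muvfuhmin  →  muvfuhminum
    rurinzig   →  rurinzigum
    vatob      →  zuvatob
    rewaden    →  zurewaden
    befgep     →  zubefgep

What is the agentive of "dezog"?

zudezog

"dezog" has last vowel 'o'. The one such stem in the data (vatob → zuvatob) adds the prefix zu-, so the same rule applies.
So dezog → zudezog.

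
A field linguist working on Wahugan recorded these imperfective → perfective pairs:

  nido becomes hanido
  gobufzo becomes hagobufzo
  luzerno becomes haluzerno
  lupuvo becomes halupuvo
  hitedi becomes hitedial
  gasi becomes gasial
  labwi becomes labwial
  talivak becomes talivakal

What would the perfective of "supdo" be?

hasupdo

gobufzo and gasi both begin with g- yet inflect differently (hagobufzo, gasial), so the first letter is not what conditions the rule; the final letter is.
"supdo" ends in -o. The stems ending in -o (nido → hanido, gobufzo → hagobufzo, luzerno → haluzerno) add the prefix ha-.
So supdo → hasupdo.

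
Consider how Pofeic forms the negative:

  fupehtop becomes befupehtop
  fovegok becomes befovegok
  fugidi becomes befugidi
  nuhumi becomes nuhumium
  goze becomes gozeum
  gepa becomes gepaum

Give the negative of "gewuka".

fugidi and nuhumi both end in -i yet inflect differently (befugidi, nuhumium), so the final letter is not what conditions the rule; the first letter is.
"gewuka" begins with g-. The stems beginning with g- (goze → gozeum, gepa → gepaum) add -um.
The other pattern: stems beginning with f- add the prefix be-.
So gewuka → gewukaum.

gewukaum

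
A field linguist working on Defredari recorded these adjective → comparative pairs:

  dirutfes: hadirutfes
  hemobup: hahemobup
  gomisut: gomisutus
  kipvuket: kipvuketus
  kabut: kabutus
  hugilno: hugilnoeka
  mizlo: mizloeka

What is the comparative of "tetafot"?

"tetafot" ends in -t. The stems ending in -t (gomisut → gomisutus, kipvuket → kipvuketus, kabut → kabutus) add -us.
The other patterns: stems ending in -p or -s add the prefix ha-; stems ending in -o add -eka.
So tetafot → tetafotus.

tetafotus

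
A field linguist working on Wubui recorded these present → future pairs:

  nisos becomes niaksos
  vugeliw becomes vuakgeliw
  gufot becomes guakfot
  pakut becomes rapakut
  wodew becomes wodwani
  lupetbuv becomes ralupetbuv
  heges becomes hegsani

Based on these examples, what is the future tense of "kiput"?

"kiput" has last vowel 'u'. The stems whose last vowel is 'u' (lupetbuv → ralupetbuv, pakut → rapakut) add the prefix ra-.
So kiput → rakiput.

rakiput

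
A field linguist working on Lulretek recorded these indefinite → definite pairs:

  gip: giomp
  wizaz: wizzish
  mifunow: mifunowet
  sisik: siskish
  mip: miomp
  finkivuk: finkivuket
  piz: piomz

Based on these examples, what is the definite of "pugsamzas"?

piz and wizaz both end in -z yet inflect differently (piomz, wizzish), so the final letter is not what conditions the rule; the number of vowels is.
"pugsamzas" has 3 vowels. The stems with 3 vowels (finkivuk → finkivuket, mifunow → mifunowet) add -et.
So pugsamzas → pugsamzaset.

pugsamzaset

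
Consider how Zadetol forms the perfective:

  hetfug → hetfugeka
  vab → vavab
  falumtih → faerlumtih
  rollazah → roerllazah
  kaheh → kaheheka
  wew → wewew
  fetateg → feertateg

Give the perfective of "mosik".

"mosik" has 2 vowels. The stems with 2 vowels (hetfug → hetfugeka, kaheh → kaheheka) add -eka.
So mosik → mosikeka.

mosikeka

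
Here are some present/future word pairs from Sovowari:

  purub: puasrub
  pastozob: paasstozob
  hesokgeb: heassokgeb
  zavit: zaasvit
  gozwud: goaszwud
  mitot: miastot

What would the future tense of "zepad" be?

Every pair shown (purub → puasrub, pastozob → paasstozob, hesokgeb → heassokgeb, …) follows the same rule: insert -as- after the first vowel.
So zepad → zeaspad.

zeaspad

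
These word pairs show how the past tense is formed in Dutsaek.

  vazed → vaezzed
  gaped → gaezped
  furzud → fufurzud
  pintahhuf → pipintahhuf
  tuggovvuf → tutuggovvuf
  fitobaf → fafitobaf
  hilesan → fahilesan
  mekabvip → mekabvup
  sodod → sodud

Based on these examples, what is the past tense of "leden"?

leezden

vazed and furzud both end in -d yet inflect differently (vaezzed, fufurzud), so the final letter is not what conditions the rule; the last vowel is.
"leden" has last vowel 'e'. The stems whose last vowel is 'e' (vazed → vaezzed, gaped → gaezped) insert -ez- after the first vowel.
The other patterns: stems whose last vowel is 'u' repeat the first consonant+vowel as a prefix; stems whose last vowel is 'a' add the prefix fa-; stems whose last vowel is 'i' or 'o' change the last vowel to 'u'.
So leden → leezden.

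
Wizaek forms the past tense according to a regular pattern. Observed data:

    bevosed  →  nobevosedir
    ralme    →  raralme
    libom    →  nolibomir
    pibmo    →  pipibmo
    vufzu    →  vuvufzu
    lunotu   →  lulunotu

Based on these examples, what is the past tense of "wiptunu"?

"wiptunu" ends in a vowel. The stems ending in a vowel (vufzu → vuvufzu, lunotu → lulunotu, ralme → raralme) repeat the first consonant+vowel as a prefix.
So wiptunu → wiwiptunu.

wiwiptunu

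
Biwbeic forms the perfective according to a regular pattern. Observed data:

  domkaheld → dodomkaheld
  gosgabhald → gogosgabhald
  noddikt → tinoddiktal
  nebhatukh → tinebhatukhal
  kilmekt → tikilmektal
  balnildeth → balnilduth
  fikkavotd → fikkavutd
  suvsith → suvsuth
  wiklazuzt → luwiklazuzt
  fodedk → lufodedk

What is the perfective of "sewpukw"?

"sewpukw" has second-to-last letter 'k'. The stems whose second-to-last letter is 'k' (noddikt → tinoddiktal, nebhatukh → tinebhatukhal, kilmekt → tikilmektal) add ti- … -al around the stem.
The other patterns: stems whose second-to-last letter is 'l' repeat the first consonant+vowel as a prefix; stems whose second-to-last letter is 't' change the last vowel to 'u'; stems whose second-to-last letter is 'd' or 'z' add the prefix lu-.
So sewpukw → tisewpukwal.

tisewpukwal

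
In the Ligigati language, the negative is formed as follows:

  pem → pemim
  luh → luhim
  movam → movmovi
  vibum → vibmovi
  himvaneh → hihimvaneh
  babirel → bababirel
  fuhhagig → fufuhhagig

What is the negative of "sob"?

"sob" has 1 vowel. The stems with 1 vowel (pem → pemim, luh → luhim) add -im.
So sob → sobim.

sobim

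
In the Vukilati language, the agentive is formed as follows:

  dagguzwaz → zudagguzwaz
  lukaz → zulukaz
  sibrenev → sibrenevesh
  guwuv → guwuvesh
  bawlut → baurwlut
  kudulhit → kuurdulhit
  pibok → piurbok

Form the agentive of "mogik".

mourgik

"mogik" ends in -k. The one such stem in the data (pibok → piurbok) inserts -ur- after the first vowel (as do bawlut, kudulhit), so the same rule applies.
The other patterns: stems ending in -z add the prefix zu-; stems ending in -v add -esh.
So mogik → mourgik.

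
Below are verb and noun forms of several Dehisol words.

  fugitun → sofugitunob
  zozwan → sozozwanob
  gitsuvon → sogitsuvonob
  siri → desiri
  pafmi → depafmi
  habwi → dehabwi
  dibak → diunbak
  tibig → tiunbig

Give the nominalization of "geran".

sogeranob

zozwan and dibak both have last vowel 'a' yet inflect differently (sozozwanob, diunbak), so the last vowel is not what conditions the rule; the final letter is.
"geran" ends in -n. The stems ending in -n (fugitun → sofugitunob, zozwan → sozozwanob, gitsuvon → sogitsuvonob) add so- … -ob around the stem.
The other patterns: stems ending in -i add the prefix de-; stems ending in -g or -k insert -un- after the first vowel.
So geran → sogeranob.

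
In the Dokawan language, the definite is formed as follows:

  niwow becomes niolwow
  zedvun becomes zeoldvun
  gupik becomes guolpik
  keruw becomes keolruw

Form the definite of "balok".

Every pair shown (niwow → niolwow, zedvun → zeoldvun, gupik → guolpik, …) follows the same rule: insert -ol- after the first vowel.
So balok → baollok.

baollok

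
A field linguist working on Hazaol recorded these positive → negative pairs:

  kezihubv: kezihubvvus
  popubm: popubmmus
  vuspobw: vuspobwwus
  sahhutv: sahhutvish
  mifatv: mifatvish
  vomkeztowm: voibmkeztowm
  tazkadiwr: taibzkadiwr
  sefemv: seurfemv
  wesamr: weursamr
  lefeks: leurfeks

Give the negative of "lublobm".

kezihubv and sahhutv both end in -v yet inflect differently (kezihubvvus, sahhutvish), so the final letter is not what conditions the rule; the second-to-last letter is.
"lublobm" has second-to-last letter 'b'. The stems whose second-to-last letter is 'b' (kezihubv → kezihubvvus, popubm → popubmmus, vuspobw → vuspobwwus) double the final consonant and add -us.
The other patterns: stems whose second-to-last letter is 't' add -ish; stems whose second-to-last letter is 'w' insert -ib- after the first vowel; stems whose second-to-last letter is 'k' or 'm' insert -ur- after the first vowel.
So lublobm → lublobmmus.

lublobmmus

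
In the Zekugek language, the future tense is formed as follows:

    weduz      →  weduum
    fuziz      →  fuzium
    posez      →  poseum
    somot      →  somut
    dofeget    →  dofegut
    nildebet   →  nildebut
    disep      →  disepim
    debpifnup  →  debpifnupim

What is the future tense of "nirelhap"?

"nirelhap" ends in -p. The stems ending in -p (disep → disepim, debpifnup → debpifnupim) add -im.
So nirelhap → nirelhapim.

nirelhapim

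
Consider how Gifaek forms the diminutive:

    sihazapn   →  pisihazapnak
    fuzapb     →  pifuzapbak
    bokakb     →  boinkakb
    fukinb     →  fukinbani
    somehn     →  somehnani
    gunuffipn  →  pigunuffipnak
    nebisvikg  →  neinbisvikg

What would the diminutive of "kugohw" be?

fuzapb and bokakb both end in -b yet inflect differently (pifuzapbak, boinkakb), so the final letter is not what conditions the rule; the second-to-last letter is.
"kugohw" has second-to-last letter 'h'. The one such stem in the data (somehn → somehnani) adds -ani, so the same rule applies.
So kugohw → kugohwani.

kugohwani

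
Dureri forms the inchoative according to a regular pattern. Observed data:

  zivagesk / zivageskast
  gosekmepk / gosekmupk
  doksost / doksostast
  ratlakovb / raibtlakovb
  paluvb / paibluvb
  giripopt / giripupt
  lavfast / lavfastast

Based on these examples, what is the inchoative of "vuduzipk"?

vuduzupk

"vuduzipk" has second-to-last letter 'p'. The stems whose second-to-last letter is 'p' (gosekmepk → gosekmupk, giripopt → giripupt) change the last vowel to 'u'.
The other patterns: stems whose second-to-last letter is 's' add -ast; stems whose second-to-last letter is 'v' insert -ib- after the first vowel.
So vuduzipk → vuduzupk.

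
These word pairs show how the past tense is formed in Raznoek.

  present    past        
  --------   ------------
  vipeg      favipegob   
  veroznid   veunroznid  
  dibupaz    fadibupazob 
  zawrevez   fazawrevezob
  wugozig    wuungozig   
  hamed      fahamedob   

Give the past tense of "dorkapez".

veroznid and hamed both end in -d yet inflect differently (veunroznid, fahamedob), so the final letter is not what conditions the rule; the last vowel is.
"dorkapez" has last vowel 'e'. The stems whose last vowel is 'e' (hamed → fahamedob, zawrevez → fazawrevezob, vipeg → favipegob) add fa- … -ob around the stem.
The other pattern: stems whose last vowel is 'i' insert -un- after the first vowel.
So dorkapez → fadorkapezob.

fadorkapezob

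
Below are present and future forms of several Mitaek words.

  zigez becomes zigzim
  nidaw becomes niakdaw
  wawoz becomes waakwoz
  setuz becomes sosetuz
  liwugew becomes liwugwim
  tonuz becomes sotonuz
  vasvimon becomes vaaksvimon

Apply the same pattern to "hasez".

"hasez" has last vowel 'e'. The stems whose last vowel is 'e' (zigez → zigzim, liwugew → liwugwim) delete the last vowel and add -im.
The other patterns: stems whose last vowel is 'a' or 'o' insert -ak- after the first vowel; stems whose last vowel is 'u' add the prefix so-.
So hasez → haszim.

haszim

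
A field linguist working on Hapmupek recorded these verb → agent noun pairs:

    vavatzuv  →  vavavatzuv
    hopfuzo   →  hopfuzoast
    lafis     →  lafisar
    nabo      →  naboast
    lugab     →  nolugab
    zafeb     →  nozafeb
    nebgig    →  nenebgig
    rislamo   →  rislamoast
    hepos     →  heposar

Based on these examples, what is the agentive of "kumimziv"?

"kumimziv" ends in -v. The one such stem in the data (vavatzuv → vavavatzuv) repeats the first consonant+vowel as a prefix (as does nebgig), so the same rule applies.
So kumimziv → kukumimziv.

kukumimziv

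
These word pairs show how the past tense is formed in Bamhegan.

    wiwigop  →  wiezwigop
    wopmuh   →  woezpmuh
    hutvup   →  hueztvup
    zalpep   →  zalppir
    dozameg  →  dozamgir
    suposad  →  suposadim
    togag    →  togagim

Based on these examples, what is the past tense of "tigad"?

"tigad" has last vowel 'a'. The stems whose last vowel is 'a' (suposad → suposadim, togag → togagim) add -im.
The other patterns: stems whose last vowel is 'o' or 'u' insert -ez- after the first vowel; stems whose last vowel is 'e' delete the last vowel and add -ir.
So tigad → tigadim.

tigadim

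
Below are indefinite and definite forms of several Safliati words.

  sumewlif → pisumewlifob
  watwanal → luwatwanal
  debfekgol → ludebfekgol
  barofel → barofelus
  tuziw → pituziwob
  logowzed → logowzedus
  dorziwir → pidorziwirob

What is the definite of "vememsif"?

debfekgol and barofel both end in -l yet inflect differently (ludebfekgol, barofelus), so the final letter is not what conditions the rule; the last vowel is.
"vememsif" has last vowel 'i'. The stems whose last vowel is 'i' (sumewlif → pisumewlifob, dorziwir → pidorziwirob, tuziw → pituziwob) add pi- … -ob around the stem.
The other patterns: stems whose last vowel is 'a' or 'o' add the prefix lu-; stems whose last vowel is 'e' add -us.
So vememsif → pivememsifob.

pivememsifob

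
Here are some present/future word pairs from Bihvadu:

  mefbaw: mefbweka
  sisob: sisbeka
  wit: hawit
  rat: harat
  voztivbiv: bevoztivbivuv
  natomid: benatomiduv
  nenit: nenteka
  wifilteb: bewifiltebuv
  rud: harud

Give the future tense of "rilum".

rilmeka

rat and nenit both end in -t yet inflect differently (harat, nenteka), so the final letter is not what conditions the rule; the number of vowels is.
"rilum" has 2 vowels. The stems with 2 vowels (nenit → nenteka, mefbaw → mefbweka, sisob → sisbeka) delete the last vowel and add -eka.
So rilum → rilmeka.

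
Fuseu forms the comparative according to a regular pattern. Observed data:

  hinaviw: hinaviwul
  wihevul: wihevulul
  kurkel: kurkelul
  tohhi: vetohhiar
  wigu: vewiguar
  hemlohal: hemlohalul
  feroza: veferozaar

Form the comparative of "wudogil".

wudogilul

tohhi and hinaviw both have last vowel 'i' yet inflect differently (vetohhiar, hinaviwul), so the last vowel is not what conditions the rule; whether the stem ends in a vowel or a consonant is.
"wudogil" ends in a consonant. The stems ending in a consonant (hinaviw → hinaviwul, hemlohal → hemlohalul, wihevul → wihevulul) add -ul.
The other pattern: stems ending in a vowel add ve- … -ar around the stem.
So wudogil → wudogilul.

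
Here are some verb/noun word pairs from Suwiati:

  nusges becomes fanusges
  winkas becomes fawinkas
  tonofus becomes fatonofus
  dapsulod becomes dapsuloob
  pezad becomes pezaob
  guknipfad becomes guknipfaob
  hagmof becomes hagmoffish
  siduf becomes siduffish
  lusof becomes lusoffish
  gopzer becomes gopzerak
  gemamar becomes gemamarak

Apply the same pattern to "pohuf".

winkas and pezad both have last vowel 'a' yet inflect differently (fawinkas, pezaob), so the last vowel is not what conditions the rule; the final letter is.
"pohuf" ends in -f. The stems ending in -f (hagmof → hagmoffish, siduf → siduffish, lusof → lusoffish) double the final consonant and add -ish.
The other patterns: stems ending in -s add the prefix fa-; stems ending in -d drop the final letter and add -ob; stems ending in -r add -ak.
So pohuf → pohuffish.

pohuffish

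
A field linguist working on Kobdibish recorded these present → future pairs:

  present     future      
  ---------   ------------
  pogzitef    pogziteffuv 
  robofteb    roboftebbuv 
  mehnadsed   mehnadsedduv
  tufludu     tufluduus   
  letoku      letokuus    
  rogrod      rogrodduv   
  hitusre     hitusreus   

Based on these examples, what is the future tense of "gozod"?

"gozod" ends in a consonant. The stems ending in a consonant (pogzitef → pogziteffuv, mehnadsed → mehnadsedduv, robofteb → roboftebbuv) double the final consonant and add -uv.
So gozod → gozodduv.

gozodduv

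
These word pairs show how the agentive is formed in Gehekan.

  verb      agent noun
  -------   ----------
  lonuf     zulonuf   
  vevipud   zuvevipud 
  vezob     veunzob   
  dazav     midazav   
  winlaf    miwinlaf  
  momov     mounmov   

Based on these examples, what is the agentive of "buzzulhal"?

mibuzzulhal

winlaf and lonuf both end in -f yet inflect differently (miwinlaf, zulonuf), so the final letter is not what conditions the rule; the last vowel is.
"buzzulhal" has last vowel 'a'. The stems whose last vowel is 'a' (dazav → midazav, winlaf → miwinlaf) add the prefix mi-.
The other patterns: stems whose last vowel is 'u' add the prefix zu-; stems whose last vowel is 'o' insert -un- after the first vowel.
So buzzulhal → mibuzzulhal.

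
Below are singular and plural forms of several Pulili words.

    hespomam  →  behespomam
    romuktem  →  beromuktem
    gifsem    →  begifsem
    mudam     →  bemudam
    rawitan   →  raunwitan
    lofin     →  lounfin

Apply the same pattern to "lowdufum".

belowdufum

"lowdufum" ends in -m. The stems ending in -m (hespomam → behespomam, romuktem → beromuktem, gifsem → begifsem) add the prefix be-.
So lowdufum → belowdufum.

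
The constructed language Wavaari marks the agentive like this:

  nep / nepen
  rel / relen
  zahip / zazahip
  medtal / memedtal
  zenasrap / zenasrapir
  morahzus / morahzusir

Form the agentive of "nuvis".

nep and zahip both end in -p yet inflect differently (nepen, zazahip), so the final letter is not what conditions the rule; the number of vowels is.
"nuvis" has 2 vowels. The stems with 2 vowels (zahip → zazahip, medtal → memedtal) repeat the first consonant+vowel as a prefix.
The other patterns: stems with 1 vowel add -en; stems with 3 vowels add -ir.
So nuvis → nunuvis.

nunuvis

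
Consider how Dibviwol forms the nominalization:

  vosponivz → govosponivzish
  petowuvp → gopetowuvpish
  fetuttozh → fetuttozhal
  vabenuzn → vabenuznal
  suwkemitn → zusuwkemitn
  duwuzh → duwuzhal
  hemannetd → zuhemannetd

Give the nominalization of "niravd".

goniravdish

"niravd" has second-to-last letter 'v'. The stems whose second-to-last letter is 'v' (vosponivz → govosponivzish, petowuvp → gopetowuvpish) add go- … -ish around the stem.
So niravd → goniravdish.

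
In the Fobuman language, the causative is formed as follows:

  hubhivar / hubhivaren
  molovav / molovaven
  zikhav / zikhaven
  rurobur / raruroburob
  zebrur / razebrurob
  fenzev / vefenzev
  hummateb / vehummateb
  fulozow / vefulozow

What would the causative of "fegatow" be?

vefegatow

hubhivar and rurobur both end in -r yet inflect differently (hubhivaren, raruroburob), so the final letter is not what conditions the rule; the last vowel is.
"fegatow" has last vowel 'o'. The one such stem in the data (fulozow → vefulozow) adds the prefix ve-, so the same rule applies.
So fegatow → vefegatow.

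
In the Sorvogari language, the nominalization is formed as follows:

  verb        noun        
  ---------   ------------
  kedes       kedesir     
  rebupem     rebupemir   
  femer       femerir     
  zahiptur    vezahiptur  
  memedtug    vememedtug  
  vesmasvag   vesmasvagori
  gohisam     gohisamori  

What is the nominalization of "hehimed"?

hehimedir

femer and zahiptur both end in -r yet inflect differently (femerir, vezahiptur), so the final letter is not what conditions the rule; the last vowel is.
"hehimed" has last vowel 'e'. The stems whose last vowel is 'e' (kedes → kedesir, rebupem → rebupemir, femer → femerir) add -ir.
The other patterns: stems whose last vowel is 'u' add the prefix ve-; stems whose last vowel is 'a' add -ori.
So hehimed → hehimedir.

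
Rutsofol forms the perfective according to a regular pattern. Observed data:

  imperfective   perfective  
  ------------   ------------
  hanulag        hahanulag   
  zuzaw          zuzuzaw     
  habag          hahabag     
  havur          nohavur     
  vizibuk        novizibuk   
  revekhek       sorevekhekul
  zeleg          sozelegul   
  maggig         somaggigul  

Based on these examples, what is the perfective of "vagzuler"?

vizibuk and revekhek both end in -k yet inflect differently (novizibuk, sorevekhekul), so the final letter is not what conditions the rule; the last vowel is.
"vagzuler" has last vowel 'e'. The stems whose last vowel is 'e' (revekhek → sorevekhekul, zeleg → sozelegul) add so- … -ul around the stem.
The other patterns: stems whose last vowel is 'a' repeat the first consonant+vowel as a prefix; stems whose last vowel is 'u' add the prefix no-.
So vagzuler → sovagzulerul.

sovagzulerul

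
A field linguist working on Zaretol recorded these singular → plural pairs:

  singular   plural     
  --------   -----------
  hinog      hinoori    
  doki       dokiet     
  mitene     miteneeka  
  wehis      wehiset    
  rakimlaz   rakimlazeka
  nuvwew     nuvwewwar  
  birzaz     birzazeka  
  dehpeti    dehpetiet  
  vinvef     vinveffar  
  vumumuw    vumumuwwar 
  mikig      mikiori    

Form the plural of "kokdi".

kokdiet

dehpeti and mikig both have last vowel 'i' yet inflect differently (dehpetiet, mikiori), so the last vowel is not what conditions the rule; the final letter is.
"kokdi" ends in -i. The stems ending in -i (dehpeti → dehpetiet, doki → dokiet) add -et.
So kokdi → kokdiet.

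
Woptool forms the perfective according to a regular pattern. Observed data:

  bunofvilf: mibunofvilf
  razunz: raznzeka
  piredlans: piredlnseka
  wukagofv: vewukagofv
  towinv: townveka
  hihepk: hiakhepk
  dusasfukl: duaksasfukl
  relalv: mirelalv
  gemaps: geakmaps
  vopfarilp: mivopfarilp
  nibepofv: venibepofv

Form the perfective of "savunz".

"savunz" has second-to-last letter 'n'. The stems whose second-to-last letter is 'n' (razunz → raznzeka, piredlans → piredlnseka, towinv → townveka) delete the last vowel and add -eka.
So savunz → savnzeka.

savnzeka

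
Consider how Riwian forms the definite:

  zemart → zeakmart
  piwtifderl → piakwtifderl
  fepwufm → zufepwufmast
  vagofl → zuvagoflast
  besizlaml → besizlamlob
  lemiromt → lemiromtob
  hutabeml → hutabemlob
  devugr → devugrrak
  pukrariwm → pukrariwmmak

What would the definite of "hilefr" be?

piwtifderl and vagofl both end in -l yet inflect differently (piakwtifderl, zuvagoflast), so the final letter is not what conditions the rule; the second-to-last letter is.
"hilefr" has second-to-last letter 'f'. The stems whose second-to-last letter is 'f' (fepwufm → zufepwufmast, vagofl → zuvagoflast) add zu- … -ast around the stem.
So hilefr → zuhilefrast.

zuhilefrast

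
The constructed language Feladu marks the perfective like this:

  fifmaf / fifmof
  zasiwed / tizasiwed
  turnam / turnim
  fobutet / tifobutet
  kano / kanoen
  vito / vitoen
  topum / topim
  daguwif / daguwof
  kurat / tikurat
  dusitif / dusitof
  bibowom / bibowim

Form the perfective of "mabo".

fifmaf and turnam both have last vowel 'a' yet inflect differently (fifmof, turnim), so the last vowel is not what conditions the rule; the final letter is.
"mabo" ends in -o. The stems ending in -o (kano → kanoen, vito → vitoen) add -en.
The other patterns: stems ending in -f change the last vowel to 'o'; stems ending in -m change the last vowel to 'i'; stems ending in -d or -t add the prefix ti-.
So mabo → maboen.

maboen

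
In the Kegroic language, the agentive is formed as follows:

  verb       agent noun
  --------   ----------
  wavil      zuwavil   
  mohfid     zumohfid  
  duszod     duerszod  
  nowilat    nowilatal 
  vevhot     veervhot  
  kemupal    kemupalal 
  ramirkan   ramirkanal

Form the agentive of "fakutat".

fakutatal

kemupal and wavil both end in -l yet inflect differently (kemupalal, zuwavil), so the final letter is not what conditions the rule; the last vowel is.
"fakutat" has last vowel 'a'. The stems whose last vowel is 'a' (ramirkan → ramirkanal, nowilat → nowilatal, kemupal → kemupalal) add -al.
So fakutat → fakutatal.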